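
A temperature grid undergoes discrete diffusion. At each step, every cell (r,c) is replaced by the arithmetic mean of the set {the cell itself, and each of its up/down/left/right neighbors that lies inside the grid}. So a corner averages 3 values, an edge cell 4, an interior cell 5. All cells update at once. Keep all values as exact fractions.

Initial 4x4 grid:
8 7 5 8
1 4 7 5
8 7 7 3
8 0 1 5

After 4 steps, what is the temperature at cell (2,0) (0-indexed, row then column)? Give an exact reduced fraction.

Answer: 1122407/216000

Derivation:
Step 1: cell (2,0) = 6
Step 2: cell (2,0) = 1307/240
Step 3: cell (2,0) = 37949/7200
Step 4: cell (2,0) = 1122407/216000
Full grid after step 4:
  1813/324 1228217/216000 46243/8000 62663/10800
  1178687/216000 24521/4500 54559/10000 390607/72000
  1122407/216000 454153/90000 36433/7500 7651/1600
  160747/32400 1018667/216000 63757/14400 3899/900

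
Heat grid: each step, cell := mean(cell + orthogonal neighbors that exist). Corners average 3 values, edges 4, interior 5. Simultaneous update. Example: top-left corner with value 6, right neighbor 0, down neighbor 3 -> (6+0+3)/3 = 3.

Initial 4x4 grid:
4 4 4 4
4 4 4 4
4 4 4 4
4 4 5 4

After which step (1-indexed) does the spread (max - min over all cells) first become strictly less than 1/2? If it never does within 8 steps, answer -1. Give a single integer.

Step 1: max=13/3, min=4, spread=1/3
  -> spread < 1/2 first at step 1
Step 2: max=511/120, min=4, spread=31/120
Step 3: max=4531/1080, min=4, spread=211/1080
Step 4: max=448843/108000, min=4, spread=16843/108000
Step 5: max=4026643/972000, min=36079/9000, spread=130111/972000
Step 6: max=120282367/29160000, min=2167159/540000, spread=3255781/29160000
Step 7: max=3599553691/874800000, min=2171107/540000, spread=82360351/874800000
Step 8: max=107727316891/26244000000, min=391306441/97200000, spread=2074577821/26244000000

Answer: 1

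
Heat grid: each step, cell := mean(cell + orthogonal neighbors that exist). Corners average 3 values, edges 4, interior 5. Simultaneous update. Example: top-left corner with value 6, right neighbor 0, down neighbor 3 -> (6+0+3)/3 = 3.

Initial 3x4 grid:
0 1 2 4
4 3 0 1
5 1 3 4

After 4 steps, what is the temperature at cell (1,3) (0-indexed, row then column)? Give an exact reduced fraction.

Step 1: cell (1,3) = 9/4
Step 2: cell (1,3) = 181/80
Step 3: cell (1,3) = 10319/4800
Step 4: cell (1,3) = 623341/288000
Full grid after step 4:
  139771/64800 435307/216000 433907/216000 264037/129600
  168829/72000 135007/60000 254489/120000 623341/288000
  83323/32400 261841/108000 250391/108000 291287/129600

Answer: 623341/288000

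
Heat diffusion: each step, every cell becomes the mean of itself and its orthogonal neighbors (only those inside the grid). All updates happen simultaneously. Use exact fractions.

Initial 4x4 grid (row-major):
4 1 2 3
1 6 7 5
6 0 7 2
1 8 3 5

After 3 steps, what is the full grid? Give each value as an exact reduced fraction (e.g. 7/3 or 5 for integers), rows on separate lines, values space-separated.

Answer: 425/144 1411/400 12811/3600 4267/1080
8641/2400 6931/2000 12877/3000 901/225
8249/2400 2167/500 4897/1200 1018/225
737/180 9319/2400 33101/7200 9083/2160

Derivation:
After step 1:
  2 13/4 13/4 10/3
  17/4 3 27/5 17/4
  2 27/5 19/5 19/4
  5 3 23/4 10/3
After step 2:
  19/6 23/8 457/120 65/18
  45/16 213/50 197/50 133/30
  333/80 86/25 251/50 121/30
  10/3 383/80 953/240 83/18
After step 3:
  425/144 1411/400 12811/3600 4267/1080
  8641/2400 6931/2000 12877/3000 901/225
  8249/2400 2167/500 4897/1200 1018/225
  737/180 9319/2400 33101/7200 9083/2160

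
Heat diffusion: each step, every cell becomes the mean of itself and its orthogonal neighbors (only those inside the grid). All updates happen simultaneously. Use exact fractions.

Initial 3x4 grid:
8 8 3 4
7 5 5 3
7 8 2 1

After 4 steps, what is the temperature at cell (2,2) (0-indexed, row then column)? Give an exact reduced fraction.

Answer: 6511/1500

Derivation:
Step 1: cell (2,2) = 4
Step 2: cell (2,2) = 151/40
Step 3: cell (2,2) = 2581/600
Step 4: cell (2,2) = 6511/1500
Full grid after step 4:
  824609/129600 19606/3375 252521/54000 527239/129600
  1846367/288000 671993/120000 1648429/360000 3243251/864000
  798409/129600 149473/27000 6511/1500 17957/4800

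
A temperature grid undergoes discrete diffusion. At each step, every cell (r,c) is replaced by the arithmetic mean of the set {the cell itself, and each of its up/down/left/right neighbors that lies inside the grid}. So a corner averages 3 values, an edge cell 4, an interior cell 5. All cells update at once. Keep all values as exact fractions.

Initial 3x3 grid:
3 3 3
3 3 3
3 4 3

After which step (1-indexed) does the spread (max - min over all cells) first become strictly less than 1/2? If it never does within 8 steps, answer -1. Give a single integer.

Answer: 1

Derivation:
Step 1: max=10/3, min=3, spread=1/3
  -> spread < 1/2 first at step 1
Step 2: max=787/240, min=3, spread=67/240
Step 3: max=6917/2160, min=607/200, spread=1807/10800
Step 4: max=2749963/864000, min=16561/5400, spread=33401/288000
Step 5: max=24557933/7776000, min=1663391/540000, spread=3025513/38880000
Step 6: max=9796126867/3110400000, min=89155949/28800000, spread=53531/995328
Step 7: max=585904925849/186624000000, min=24119116051/7776000000, spread=450953/11943936
Step 8: max=35101223560603/11197440000000, min=2900368610519/933120000000, spread=3799043/143327232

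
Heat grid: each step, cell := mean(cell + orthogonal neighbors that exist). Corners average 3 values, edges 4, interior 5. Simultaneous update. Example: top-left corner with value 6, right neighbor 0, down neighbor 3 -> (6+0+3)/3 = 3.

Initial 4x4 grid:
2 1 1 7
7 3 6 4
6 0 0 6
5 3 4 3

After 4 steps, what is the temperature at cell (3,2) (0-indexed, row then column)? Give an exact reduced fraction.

Step 1: cell (3,2) = 5/2
Step 2: cell (3,2) = 391/120
Step 3: cell (3,2) = 2833/900
Step 4: cell (3,2) = 92011/27000
Full grid after step 4:
  107983/32400 91/27 31141/9000 13843/3600
  76457/21600 298513/90000 107303/30000 133399/36000
  77461/21600 312941/90000 301489/90000 397009/108000
  23767/6480 2291/675 92011/27000 111247/32400

Answer: 92011/27000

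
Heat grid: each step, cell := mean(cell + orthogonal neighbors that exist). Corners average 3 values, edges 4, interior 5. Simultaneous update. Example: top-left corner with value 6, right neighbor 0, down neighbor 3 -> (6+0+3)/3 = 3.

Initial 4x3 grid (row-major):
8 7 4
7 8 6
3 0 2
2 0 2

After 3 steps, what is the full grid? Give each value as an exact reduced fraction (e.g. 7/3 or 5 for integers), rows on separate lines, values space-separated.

After step 1:
  22/3 27/4 17/3
  13/2 28/5 5
  3 13/5 5/2
  5/3 1 4/3
After step 2:
  247/36 507/80 209/36
  673/120 529/100 563/120
  413/120 147/50 343/120
  17/9 33/20 29/18
After step 3:
  13541/2160 29153/4800 12121/2160
  19081/3600 9947/2000 16781/3600
  12491/3600 809/250 10891/3600
  2513/1080 809/400 2203/1080

Answer: 13541/2160 29153/4800 12121/2160
19081/3600 9947/2000 16781/3600
12491/3600 809/250 10891/3600
2513/1080 809/400 2203/1080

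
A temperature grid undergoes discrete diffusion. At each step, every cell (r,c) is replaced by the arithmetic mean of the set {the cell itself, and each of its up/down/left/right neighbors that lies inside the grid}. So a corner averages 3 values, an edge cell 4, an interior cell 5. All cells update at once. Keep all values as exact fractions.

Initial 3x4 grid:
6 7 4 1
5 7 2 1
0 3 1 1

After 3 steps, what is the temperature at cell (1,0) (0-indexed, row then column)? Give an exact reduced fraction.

Answer: 31513/7200

Derivation:
Step 1: cell (1,0) = 9/2
Step 2: cell (1,0) = 539/120
Step 3: cell (1,0) = 31513/7200
Full grid after step 3:
  226/45 1841/400 1381/400 41/16
  31513/7200 11777/3000 5853/2000 9907/4800
  971/270 11369/3600 931/400 253/144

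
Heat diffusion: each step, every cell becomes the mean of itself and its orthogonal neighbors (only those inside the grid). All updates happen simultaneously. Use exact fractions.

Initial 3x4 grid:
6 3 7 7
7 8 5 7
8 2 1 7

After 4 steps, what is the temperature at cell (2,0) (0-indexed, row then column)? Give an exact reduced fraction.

Step 1: cell (2,0) = 17/3
Step 2: cell (2,0) = 53/9
Step 3: cell (2,0) = 2375/432
Step 4: cell (2,0) = 721247/129600
Full grid after step 4:
  759247/129600 617041/108000 209807/36000 126557/21600
  1629641/288000 672499/120000 328837/60000 815873/144000
  721247/129600 142979/27000 31697/6000 114857/21600

Answer: 721247/129600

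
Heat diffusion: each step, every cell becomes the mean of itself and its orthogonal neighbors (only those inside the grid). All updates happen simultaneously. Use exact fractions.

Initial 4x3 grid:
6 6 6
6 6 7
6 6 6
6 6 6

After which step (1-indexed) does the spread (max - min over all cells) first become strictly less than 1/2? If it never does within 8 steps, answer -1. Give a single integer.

Step 1: max=19/3, min=6, spread=1/3
  -> spread < 1/2 first at step 1
Step 2: max=751/120, min=6, spread=31/120
Step 3: max=6691/1080, min=6, spread=211/1080
Step 4: max=664897/108000, min=10847/1800, spread=14077/108000
Step 5: max=5972407/972000, min=651683/108000, spread=5363/48600
Step 6: max=178700809/29160000, min=362869/60000, spread=93859/1166400
Step 7: max=10707874481/1749600000, min=588536467/97200000, spread=4568723/69984000
Step 8: max=641636435629/104976000000, min=17677618889/2916000000, spread=8387449/167961600

Answer: 1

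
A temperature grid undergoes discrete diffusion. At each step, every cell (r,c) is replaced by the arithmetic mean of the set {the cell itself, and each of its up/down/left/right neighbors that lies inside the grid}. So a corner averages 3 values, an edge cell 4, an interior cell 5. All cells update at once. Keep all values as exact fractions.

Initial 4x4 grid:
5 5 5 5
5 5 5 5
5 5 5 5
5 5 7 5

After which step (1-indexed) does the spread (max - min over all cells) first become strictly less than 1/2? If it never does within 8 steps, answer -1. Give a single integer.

Answer: 3

Derivation:
Step 1: max=17/3, min=5, spread=2/3
Step 2: max=331/60, min=5, spread=31/60
Step 3: max=2911/540, min=5, spread=211/540
  -> spread < 1/2 first at step 3
Step 4: max=286843/54000, min=5, spread=16843/54000
Step 5: max=2568643/486000, min=22579/4500, spread=130111/486000
Step 6: max=76542367/14580000, min=1357159/270000, spread=3255781/14580000
Step 7: max=2287353691/437400000, min=1361107/270000, spread=82360351/437400000
Step 8: max=68361316891/13122000000, min=245506441/48600000, spread=2074577821/13122000000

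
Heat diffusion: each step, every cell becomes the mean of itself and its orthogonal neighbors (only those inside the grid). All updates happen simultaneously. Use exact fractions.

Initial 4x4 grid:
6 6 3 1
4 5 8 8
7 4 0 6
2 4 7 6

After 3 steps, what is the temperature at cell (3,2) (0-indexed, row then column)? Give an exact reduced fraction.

Answer: 8537/1800

Derivation:
Step 1: cell (3,2) = 17/4
Step 2: cell (3,2) = 119/24
Step 3: cell (3,2) = 8537/1800
Full grid after step 3:
  11129/2160 8933/1800 2921/600 379/80
  35747/7200 29747/6000 9641/2000 12149/2400
  33299/7200 27431/6000 29711/6000 36383/7200
  1873/432 8111/1800 8537/1800 2257/432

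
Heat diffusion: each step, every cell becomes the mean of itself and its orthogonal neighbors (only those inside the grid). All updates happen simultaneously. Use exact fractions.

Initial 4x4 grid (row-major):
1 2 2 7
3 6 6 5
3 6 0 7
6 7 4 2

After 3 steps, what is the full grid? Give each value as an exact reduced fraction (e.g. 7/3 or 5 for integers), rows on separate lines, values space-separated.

Answer: 2317/720 1027/300 383/90 9703/2160
2877/800 8087/2000 24949/6000 6833/1440
32261/7200 25793/6000 27041/6000 30293/7200
10259/2160 8609/1800 7547/1800 9251/2160

Derivation:
After step 1:
  2 11/4 17/4 14/3
  13/4 23/5 19/5 25/4
  9/2 22/5 23/5 7/2
  16/3 23/4 13/4 13/3
After step 2:
  8/3 17/5 58/15 91/18
  287/80 94/25 47/10 1093/240
  1049/240 477/100 391/100 1121/240
  187/36 281/60 269/60 133/36
After step 3:
  2317/720 1027/300 383/90 9703/2160
  2877/800 8087/2000 24949/6000 6833/1440
  32261/7200 25793/6000 27041/6000 30293/7200
  10259/2160 8609/1800 7547/1800 9251/2160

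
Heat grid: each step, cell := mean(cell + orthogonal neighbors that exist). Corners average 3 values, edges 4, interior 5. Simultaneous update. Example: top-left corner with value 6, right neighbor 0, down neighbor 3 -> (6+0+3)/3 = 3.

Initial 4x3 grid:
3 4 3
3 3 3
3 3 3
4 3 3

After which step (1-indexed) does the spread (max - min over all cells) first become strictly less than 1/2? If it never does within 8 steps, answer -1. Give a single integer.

Answer: 1

Derivation:
Step 1: max=10/3, min=3, spread=1/3
  -> spread < 1/2 first at step 1
Step 2: max=787/240, min=3, spread=67/240
Step 3: max=3481/1080, min=443/144, spread=317/2160
Step 4: max=2761051/864000, min=37123/12000, spread=17639/172800
Step 5: max=24804641/7776000, min=8066087/2592000, spread=30319/388800
Step 6: max=1482632959/466560000, min=485986853/155520000, spread=61681/1166400
Step 7: max=88860626981/27993600000, min=360478567/115200000, spread=1580419/34992000
Step 8: max=5322254194879/1679616000000, min=1755264014293/559872000000, spread=7057769/209952000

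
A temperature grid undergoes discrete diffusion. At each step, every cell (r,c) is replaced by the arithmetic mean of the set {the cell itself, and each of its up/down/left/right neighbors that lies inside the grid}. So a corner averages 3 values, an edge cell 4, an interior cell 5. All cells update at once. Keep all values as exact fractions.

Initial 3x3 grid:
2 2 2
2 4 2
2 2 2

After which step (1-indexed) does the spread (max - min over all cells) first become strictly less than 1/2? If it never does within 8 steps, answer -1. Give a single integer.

Step 1: max=5/2, min=2, spread=1/2
Step 2: max=62/25, min=89/40, spread=51/200
  -> spread < 1/2 first at step 2
Step 3: max=5623/2400, min=407/180, spread=589/7200
Step 4: max=34943/15000, min=329081/144000, spread=31859/720000
Step 5: max=19971607/8640000, min=2064721/900000, spread=751427/43200000
Step 6: max=124634687/54000000, min=1191863129/518400000, spread=23149331/2592000000
Step 7: max=71690654263/31104000000, min=7454931889/3240000000, spread=616540643/155520000000
Step 8: max=447912453983/194400000000, min=4296412008761/1866240000000, spread=17737747379/9331200000000

Answer: 2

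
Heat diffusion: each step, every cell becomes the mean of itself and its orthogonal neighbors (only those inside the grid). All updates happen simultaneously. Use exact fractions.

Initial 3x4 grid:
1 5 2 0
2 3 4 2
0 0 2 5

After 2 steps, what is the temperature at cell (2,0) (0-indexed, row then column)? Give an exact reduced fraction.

Answer: 41/36

Derivation:
Step 1: cell (2,0) = 2/3
Step 2: cell (2,0) = 41/36
Full grid after step 2:
  83/36 329/120 283/120 41/18
  229/120 109/50 273/100 581/240
  41/36 28/15 12/5 17/6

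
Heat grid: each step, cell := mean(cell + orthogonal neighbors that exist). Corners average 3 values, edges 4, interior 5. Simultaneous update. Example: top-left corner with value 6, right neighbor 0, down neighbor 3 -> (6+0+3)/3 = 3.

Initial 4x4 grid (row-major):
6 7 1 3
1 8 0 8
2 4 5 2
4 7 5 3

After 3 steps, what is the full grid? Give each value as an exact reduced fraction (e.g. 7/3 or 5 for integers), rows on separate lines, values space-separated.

Answer: 1865/432 32161/7200 3049/800 173/45
15773/3600 24439/6000 417/100 8677/2400
14497/3600 6653/1500 23657/6000 29423/7200
587/135 15367/3600 15979/3600 8627/2160

Derivation:
After step 1:
  14/3 11/2 11/4 4
  17/4 4 22/5 13/4
  11/4 26/5 16/5 9/2
  13/3 5 5 10/3
After step 2:
  173/36 203/48 333/80 10/3
  47/12 467/100 88/25 323/80
  62/15 403/100 223/50 857/240
  145/36 293/60 62/15 77/18
After step 3:
  1865/432 32161/7200 3049/800 173/45
  15773/3600 24439/6000 417/100 8677/2400
  14497/3600 6653/1500 23657/6000 29423/7200
  587/135 15367/3600 15979/3600 8627/2160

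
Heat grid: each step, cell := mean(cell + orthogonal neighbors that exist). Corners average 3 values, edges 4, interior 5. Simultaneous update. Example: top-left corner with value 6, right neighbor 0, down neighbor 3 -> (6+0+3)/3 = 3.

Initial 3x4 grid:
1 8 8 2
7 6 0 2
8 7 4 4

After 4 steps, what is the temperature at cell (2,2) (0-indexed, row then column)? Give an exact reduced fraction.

Answer: 475651/108000

Derivation:
Step 1: cell (2,2) = 15/4
Step 2: cell (2,2) = 13/3
Step 3: cell (2,2) = 7679/1800
Step 4: cell (2,2) = 475651/108000
Full grid after step 4:
  44827/8100 1101287/216000 317809/72000 83437/21600
  2450009/432000 234649/45000 779471/180000 102229/27000
  373391/64800 567331/108000 475651/108000 60959/16200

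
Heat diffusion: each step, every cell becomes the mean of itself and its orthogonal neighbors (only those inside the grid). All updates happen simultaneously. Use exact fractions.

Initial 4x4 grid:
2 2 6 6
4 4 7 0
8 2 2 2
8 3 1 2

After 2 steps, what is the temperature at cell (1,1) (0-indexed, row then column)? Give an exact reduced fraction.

Answer: 97/25

Derivation:
Step 1: cell (1,1) = 19/5
Step 2: cell (1,1) = 97/25
Full grid after step 2:
  32/9 913/240 331/80 13/3
  247/60 97/25 97/25 261/80
  151/30 97/25 139/50 583/240
  46/9 469/120 299/120 31/18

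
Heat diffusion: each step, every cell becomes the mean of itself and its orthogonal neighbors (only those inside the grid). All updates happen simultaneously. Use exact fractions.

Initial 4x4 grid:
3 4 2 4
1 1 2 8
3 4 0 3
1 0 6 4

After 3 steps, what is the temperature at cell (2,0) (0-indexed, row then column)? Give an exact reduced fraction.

Step 1: cell (2,0) = 9/4
Step 2: cell (2,0) = 431/240
Step 3: cell (2,0) = 3109/1440
Full grid after step 3:
  5299/2160 4699/1800 1157/360 3953/1080
  15721/7200 15169/6000 8981/3000 2641/720
  3109/1440 6691/3000 18143/6000 12481/3600
  2143/1080 3493/1440 20537/7200 1513/432

Answer: 3109/1440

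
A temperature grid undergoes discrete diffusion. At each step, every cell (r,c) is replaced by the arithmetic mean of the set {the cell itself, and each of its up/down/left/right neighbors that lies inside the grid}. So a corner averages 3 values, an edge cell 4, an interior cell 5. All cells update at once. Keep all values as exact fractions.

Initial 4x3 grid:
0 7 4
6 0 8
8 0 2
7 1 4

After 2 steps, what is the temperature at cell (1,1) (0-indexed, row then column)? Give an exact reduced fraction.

Answer: 323/100

Derivation:
Step 1: cell (1,1) = 21/5
Step 2: cell (1,1) = 323/100
Full grid after step 2:
  127/36 1057/240 151/36
  1037/240 323/100 263/60
  977/240 363/100 173/60
  163/36 193/60 53/18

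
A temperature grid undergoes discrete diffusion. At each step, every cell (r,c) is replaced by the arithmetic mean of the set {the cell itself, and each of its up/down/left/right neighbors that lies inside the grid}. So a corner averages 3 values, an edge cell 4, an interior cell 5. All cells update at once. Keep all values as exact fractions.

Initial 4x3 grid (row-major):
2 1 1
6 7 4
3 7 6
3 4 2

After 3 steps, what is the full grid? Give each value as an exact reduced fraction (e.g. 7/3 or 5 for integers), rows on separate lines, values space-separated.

After step 1:
  3 11/4 2
  9/2 5 9/2
  19/4 27/5 19/4
  10/3 4 4
After step 2:
  41/12 51/16 37/12
  69/16 443/100 65/16
  1079/240 239/50 373/80
  145/36 251/60 17/4
After step 3:
  131/36 5647/1600 31/9
  3331/800 8309/2000 9743/2400
  31709/7200 13531/3000 3551/800
  9149/2160 15517/3600 3143/720

Answer: 131/36 5647/1600 31/9
3331/800 8309/2000 9743/2400
31709/7200 13531/3000 3551/800
9149/2160 15517/3600 3143/720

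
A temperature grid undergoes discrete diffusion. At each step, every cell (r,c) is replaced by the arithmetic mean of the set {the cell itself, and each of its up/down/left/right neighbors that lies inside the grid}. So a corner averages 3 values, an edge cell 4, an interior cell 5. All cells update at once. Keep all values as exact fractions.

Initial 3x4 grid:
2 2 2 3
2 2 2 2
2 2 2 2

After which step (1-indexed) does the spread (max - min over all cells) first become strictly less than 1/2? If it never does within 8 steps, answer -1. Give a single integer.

Step 1: max=7/3, min=2, spread=1/3
  -> spread < 1/2 first at step 1
Step 2: max=41/18, min=2, spread=5/18
Step 3: max=473/216, min=2, spread=41/216
Step 4: max=56057/25920, min=2, spread=4217/25920
Step 5: max=3319549/1555200, min=14479/7200, spread=38417/311040
Step 6: max=197824211/93312000, min=290597/144000, spread=1903471/18662400
Step 7: max=11798429089/5598720000, min=8755759/4320000, spread=18038617/223948800
Step 8: max=705114582851/335923200000, min=790526759/388800000, spread=883978523/13436928000

Answer: 1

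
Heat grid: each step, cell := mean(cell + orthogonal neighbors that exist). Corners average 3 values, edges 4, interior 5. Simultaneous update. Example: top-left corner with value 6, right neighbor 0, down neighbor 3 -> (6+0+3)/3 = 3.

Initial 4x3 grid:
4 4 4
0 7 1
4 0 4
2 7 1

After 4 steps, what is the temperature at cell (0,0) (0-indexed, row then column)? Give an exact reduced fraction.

Answer: 443171/129600

Derivation:
Step 1: cell (0,0) = 8/3
Step 2: cell (0,0) = 67/18
Step 3: cell (0,0) = 1711/540
Step 4: cell (0,0) = 443171/129600
Full grid after step 4:
  443171/129600 2827849/864000 16723/4800
  668341/216000 1221821/360000 113161/36000
  703241/216000 67381/22500 39187/12000
  6154/2025 1406737/432000 65351/21600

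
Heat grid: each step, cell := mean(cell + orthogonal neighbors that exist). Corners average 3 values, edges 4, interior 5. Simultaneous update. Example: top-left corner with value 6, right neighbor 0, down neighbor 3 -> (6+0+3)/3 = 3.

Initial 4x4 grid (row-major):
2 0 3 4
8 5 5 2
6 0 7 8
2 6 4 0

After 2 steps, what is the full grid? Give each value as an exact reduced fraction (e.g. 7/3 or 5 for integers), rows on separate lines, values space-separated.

After step 1:
  10/3 5/2 3 3
  21/4 18/5 22/5 19/4
  4 24/5 24/5 17/4
  14/3 3 17/4 4
After step 2:
  133/36 373/120 129/40 43/12
  971/240 411/100 411/100 41/10
  1123/240 101/25 9/2 89/20
  35/9 1003/240 321/80 25/6

Answer: 133/36 373/120 129/40 43/12
971/240 411/100 411/100 41/10
1123/240 101/25 9/2 89/20
35/9 1003/240 321/80 25/6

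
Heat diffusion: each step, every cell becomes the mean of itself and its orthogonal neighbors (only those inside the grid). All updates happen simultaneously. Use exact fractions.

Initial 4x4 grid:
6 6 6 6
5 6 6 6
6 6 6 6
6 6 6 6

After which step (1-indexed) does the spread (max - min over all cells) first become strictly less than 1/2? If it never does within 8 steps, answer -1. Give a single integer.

Step 1: max=6, min=17/3, spread=1/3
  -> spread < 1/2 first at step 1
Step 2: max=6, min=689/120, spread=31/120
Step 3: max=6, min=6269/1080, spread=211/1080
Step 4: max=6, min=631157/108000, spread=16843/108000
Step 5: max=53921/9000, min=5693357/972000, spread=130111/972000
Step 6: max=3232841/540000, min=171317633/29160000, spread=3255781/29160000
Step 7: max=3228893/540000, min=5148446309/874800000, spread=82360351/874800000
Step 8: max=580693559/97200000, min=154712683109/26244000000, spread=2074577821/26244000000

Answer: 1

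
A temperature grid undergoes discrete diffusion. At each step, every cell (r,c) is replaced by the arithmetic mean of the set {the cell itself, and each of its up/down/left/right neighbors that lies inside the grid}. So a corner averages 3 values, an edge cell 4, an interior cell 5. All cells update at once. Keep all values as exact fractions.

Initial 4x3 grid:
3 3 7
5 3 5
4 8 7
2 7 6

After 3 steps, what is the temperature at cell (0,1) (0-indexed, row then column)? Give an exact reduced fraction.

Answer: 7999/1800

Derivation:
Step 1: cell (0,1) = 4
Step 2: cell (0,1) = 131/30
Step 3: cell (0,1) = 7999/1800
Full grid after step 3:
  4469/1080 7999/1800 293/60
  983/225 14609/3000 2117/400
  4357/900 10681/2000 21053/3600
  10973/2160 8963/1600 13003/2160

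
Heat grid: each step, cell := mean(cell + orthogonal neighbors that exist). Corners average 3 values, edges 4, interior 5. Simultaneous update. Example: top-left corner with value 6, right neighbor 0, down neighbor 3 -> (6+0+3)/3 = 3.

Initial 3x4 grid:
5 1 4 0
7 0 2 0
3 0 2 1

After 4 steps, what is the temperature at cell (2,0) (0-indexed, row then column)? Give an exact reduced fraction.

Answer: 333697/129600

Derivation:
Step 1: cell (2,0) = 10/3
Step 2: cell (2,0) = 25/9
Step 3: cell (2,0) = 1165/432
Step 4: cell (2,0) = 333697/129600
Full grid after step 4:
  375547/129600 531917/216000 396677/216000 191887/129600
  2413213/864000 827357/360000 602557/360000 1161953/864000
  333697/129600 229771/108000 55967/36000 54779/43200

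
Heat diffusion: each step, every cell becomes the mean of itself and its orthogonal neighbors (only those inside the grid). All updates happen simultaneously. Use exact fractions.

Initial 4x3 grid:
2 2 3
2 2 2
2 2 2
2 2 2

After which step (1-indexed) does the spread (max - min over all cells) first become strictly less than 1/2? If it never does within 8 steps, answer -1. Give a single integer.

Step 1: max=7/3, min=2, spread=1/3
  -> spread < 1/2 first at step 1
Step 2: max=41/18, min=2, spread=5/18
Step 3: max=473/216, min=2, spread=41/216
Step 4: max=56057/25920, min=2, spread=4217/25920
Step 5: max=3319549/1555200, min=14479/7200, spread=38417/311040
Step 6: max=197824211/93312000, min=290597/144000, spread=1903471/18662400
Step 7: max=11798429089/5598720000, min=8755759/4320000, spread=18038617/223948800
Step 8: max=705114582851/335923200000, min=790526759/388800000, spread=883978523/13436928000

Answer: 1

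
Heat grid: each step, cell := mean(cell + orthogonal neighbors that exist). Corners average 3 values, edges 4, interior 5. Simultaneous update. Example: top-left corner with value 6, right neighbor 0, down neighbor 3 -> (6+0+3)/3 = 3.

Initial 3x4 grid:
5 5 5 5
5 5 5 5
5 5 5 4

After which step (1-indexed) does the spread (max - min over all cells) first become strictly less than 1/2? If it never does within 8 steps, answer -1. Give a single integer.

Answer: 1

Derivation:
Step 1: max=5, min=14/3, spread=1/3
  -> spread < 1/2 first at step 1
Step 2: max=5, min=85/18, spread=5/18
Step 3: max=5, min=1039/216, spread=41/216
Step 4: max=5, min=125383/25920, spread=4217/25920
Step 5: max=35921/7200, min=7566851/1555200, spread=38417/311040
Step 6: max=717403/144000, min=455359789/93312000, spread=1903471/18662400
Step 7: max=21484241/4320000, min=27392610911/5598720000, spread=18038617/223948800
Step 8: max=1931073241/388800000, min=1646347817149/335923200000, spread=883978523/13436928000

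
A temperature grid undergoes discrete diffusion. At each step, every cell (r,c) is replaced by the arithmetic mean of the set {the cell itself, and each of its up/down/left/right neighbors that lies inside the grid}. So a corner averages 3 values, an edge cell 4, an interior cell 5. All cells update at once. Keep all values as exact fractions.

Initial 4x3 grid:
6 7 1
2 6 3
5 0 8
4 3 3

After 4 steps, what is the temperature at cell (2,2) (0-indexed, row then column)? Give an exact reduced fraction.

Answer: 85693/21600

Derivation:
Step 1: cell (2,2) = 7/2
Step 2: cell (2,2) = 64/15
Step 3: cell (2,2) = 1349/360
Step 4: cell (2,2) = 85693/21600
Full grid after step 4:
  3187/720 36943/8640 27913/6480
  589/144 75847/18000 3487/864
  1169/300 135389/36000 85693/21600
  15449/4320 324247/86400 48047/12960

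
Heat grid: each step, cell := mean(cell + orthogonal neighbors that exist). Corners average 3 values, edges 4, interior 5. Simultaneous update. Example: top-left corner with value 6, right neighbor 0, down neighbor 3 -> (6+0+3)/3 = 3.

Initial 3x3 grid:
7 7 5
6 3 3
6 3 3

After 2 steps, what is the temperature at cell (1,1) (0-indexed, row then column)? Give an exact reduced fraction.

Step 1: cell (1,1) = 22/5
Step 2: cell (1,1) = 453/100
Full grid after step 2:
  53/9 647/120 14/3
  647/120 453/100 159/40
  19/4 323/80 41/12

Answer: 453/100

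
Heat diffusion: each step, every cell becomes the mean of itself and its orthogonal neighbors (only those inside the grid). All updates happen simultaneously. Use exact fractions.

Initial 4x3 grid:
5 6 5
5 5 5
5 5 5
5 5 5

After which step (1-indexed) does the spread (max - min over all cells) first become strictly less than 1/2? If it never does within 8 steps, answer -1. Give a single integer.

Step 1: max=16/3, min=5, spread=1/3
  -> spread < 1/2 first at step 1
Step 2: max=1267/240, min=5, spread=67/240
Step 3: max=11237/2160, min=5, spread=437/2160
Step 4: max=4477531/864000, min=5009/1000, spread=29951/172800
Step 5: max=40095821/7776000, min=16954/3375, spread=206761/1555200
Step 6: max=16008195571/3110400000, min=27165671/5400000, spread=14430763/124416000
Step 7: max=958227741689/186624000000, min=2177652727/432000000, spread=139854109/1492992000
Step 8: max=57409671890251/11197440000000, min=196251228977/38880000000, spread=7114543559/89579520000

Answer: 1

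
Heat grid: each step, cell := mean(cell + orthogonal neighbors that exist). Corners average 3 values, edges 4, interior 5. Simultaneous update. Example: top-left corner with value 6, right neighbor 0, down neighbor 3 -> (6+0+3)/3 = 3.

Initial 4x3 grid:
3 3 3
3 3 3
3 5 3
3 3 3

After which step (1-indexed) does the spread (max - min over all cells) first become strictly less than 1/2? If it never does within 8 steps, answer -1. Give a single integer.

Step 1: max=7/2, min=3, spread=1/2
Step 2: max=173/50, min=3, spread=23/50
  -> spread < 1/2 first at step 2
Step 3: max=8011/2400, min=613/200, spread=131/480
Step 4: max=71351/21600, min=11191/3600, spread=841/4320
Step 5: max=28462051/8640000, min=2253373/720000, spread=56863/345600
Step 6: max=254814341/77760000, min=20429543/6480000, spread=386393/3110400
Step 7: max=101705723131/31104000000, min=8196358813/2592000000, spread=26795339/248832000
Step 8: max=6082535714129/1866240000000, min=493646149667/155520000000, spread=254051069/2985984000

Answer: 2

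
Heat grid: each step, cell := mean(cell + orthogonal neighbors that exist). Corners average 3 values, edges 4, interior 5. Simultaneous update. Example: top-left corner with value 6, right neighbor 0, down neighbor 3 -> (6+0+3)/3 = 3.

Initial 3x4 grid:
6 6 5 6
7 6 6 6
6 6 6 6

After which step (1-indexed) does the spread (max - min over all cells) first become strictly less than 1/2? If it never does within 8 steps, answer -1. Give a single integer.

Step 1: max=19/3, min=17/3, spread=2/3
Step 2: max=1507/240, min=689/120, spread=43/80
Step 3: max=13397/2160, min=6269/1080, spread=859/2160
  -> spread < 1/2 first at step 3
Step 4: max=159131/25920, min=37987/6480, spread=7183/25920
Step 5: max=9521329/1555200, min=1142869/194400, spread=378377/1555200
Step 6: max=568571867/93312000, min=4306229/729000, spread=3474911/18662400
Step 7: max=34028621233/5598720000, min=2072288183/349920000, spread=174402061/1119744000
Step 8: max=2036376223187/335923200000, min=62334363491/10497600000, spread=1667063659/13436928000

Answer: 3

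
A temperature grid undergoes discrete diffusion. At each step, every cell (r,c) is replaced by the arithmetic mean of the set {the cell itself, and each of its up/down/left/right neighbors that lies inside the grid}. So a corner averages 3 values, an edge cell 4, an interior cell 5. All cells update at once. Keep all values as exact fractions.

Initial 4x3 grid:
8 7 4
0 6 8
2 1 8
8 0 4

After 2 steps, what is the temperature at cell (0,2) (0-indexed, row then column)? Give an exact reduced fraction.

Step 1: cell (0,2) = 19/3
Step 2: cell (0,2) = 229/36
Full grid after step 2:
  61/12 1319/240 229/36
  323/80 491/100 1349/240
  809/240 381/100 383/80
  28/9 839/240 25/6

Answer: 229/36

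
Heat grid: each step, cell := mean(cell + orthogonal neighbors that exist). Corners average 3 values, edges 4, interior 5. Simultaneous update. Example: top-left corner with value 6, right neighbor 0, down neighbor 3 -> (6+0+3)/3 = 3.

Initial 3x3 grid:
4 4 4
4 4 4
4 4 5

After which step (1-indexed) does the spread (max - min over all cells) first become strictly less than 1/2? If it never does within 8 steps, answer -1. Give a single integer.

Answer: 1

Derivation:
Step 1: max=13/3, min=4, spread=1/3
  -> spread < 1/2 first at step 1
Step 2: max=77/18, min=4, spread=5/18
Step 3: max=905/216, min=4, spread=41/216
Step 4: max=53971/12960, min=1451/360, spread=347/2592
Step 5: max=3217337/777600, min=14557/3600, spread=2921/31104
Step 6: max=192452539/46656000, min=1753483/432000, spread=24611/373248
Step 7: max=11516162033/2799360000, min=39536741/9720000, spread=207329/4478976
Step 8: max=689876352451/167961600000, min=2112401599/518400000, spread=1746635/53747712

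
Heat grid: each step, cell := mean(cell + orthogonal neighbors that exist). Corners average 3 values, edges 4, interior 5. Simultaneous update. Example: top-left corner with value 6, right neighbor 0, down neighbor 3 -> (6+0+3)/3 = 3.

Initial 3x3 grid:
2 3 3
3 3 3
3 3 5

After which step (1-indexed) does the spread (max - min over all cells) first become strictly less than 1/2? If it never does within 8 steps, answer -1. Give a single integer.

Step 1: max=11/3, min=8/3, spread=1
Step 2: max=32/9, min=49/18, spread=5/6
Step 3: max=365/108, min=607/216, spread=41/72
Step 4: max=21373/6480, min=37541/12960, spread=347/864
  -> spread < 1/2 first at step 4
Step 5: max=1256381/388800, min=2293687/777600, spread=2921/10368
Step 6: max=74436457/23328000, min=139643789/46656000, spread=24611/124416
Step 7: max=4423191329/1399680000, min=8457640783/2799360000, spread=207329/1492992
Step 8: max=263686493413/83980800000, min=510998283701/167961600000, spread=1746635/17915904

Answer: 4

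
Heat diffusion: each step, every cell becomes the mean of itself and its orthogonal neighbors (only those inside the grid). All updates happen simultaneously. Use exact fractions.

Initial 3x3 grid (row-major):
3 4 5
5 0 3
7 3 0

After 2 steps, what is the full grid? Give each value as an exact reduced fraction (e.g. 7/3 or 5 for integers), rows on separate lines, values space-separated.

Answer: 43/12 7/2 3
63/16 57/20 11/4
15/4 25/8 13/6

Derivation:
After step 1:
  4 3 4
  15/4 3 2
  5 5/2 2
After step 2:
  43/12 7/2 3
  63/16 57/20 11/4
  15/4 25/8 13/6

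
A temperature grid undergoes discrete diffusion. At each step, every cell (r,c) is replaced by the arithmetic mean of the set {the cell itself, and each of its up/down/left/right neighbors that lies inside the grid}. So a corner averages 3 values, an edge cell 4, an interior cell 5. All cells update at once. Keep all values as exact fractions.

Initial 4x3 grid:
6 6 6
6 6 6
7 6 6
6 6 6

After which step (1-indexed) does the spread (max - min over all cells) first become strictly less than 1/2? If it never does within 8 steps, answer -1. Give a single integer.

Answer: 1

Derivation:
Step 1: max=19/3, min=6, spread=1/3
  -> spread < 1/2 first at step 1
Step 2: max=751/120, min=6, spread=31/120
Step 3: max=6691/1080, min=6, spread=211/1080
Step 4: max=664897/108000, min=10847/1800, spread=14077/108000
Step 5: max=5972407/972000, min=651683/108000, spread=5363/48600
Step 6: max=178700809/29160000, min=362869/60000, spread=93859/1166400
Step 7: max=10707874481/1749600000, min=588536467/97200000, spread=4568723/69984000
Step 8: max=641636435629/104976000000, min=17677618889/2916000000, spread=8387449/167961600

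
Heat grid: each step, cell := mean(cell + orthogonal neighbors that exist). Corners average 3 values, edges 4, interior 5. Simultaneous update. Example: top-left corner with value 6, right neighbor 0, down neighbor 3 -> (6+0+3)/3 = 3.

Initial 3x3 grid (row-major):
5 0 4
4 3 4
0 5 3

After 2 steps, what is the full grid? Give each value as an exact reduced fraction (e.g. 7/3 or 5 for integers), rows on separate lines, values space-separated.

After step 1:
  3 3 8/3
  3 16/5 7/2
  3 11/4 4
After step 2:
  3 89/30 55/18
  61/20 309/100 401/120
  35/12 259/80 41/12

Answer: 3 89/30 55/18
61/20 309/100 401/120
35/12 259/80 41/12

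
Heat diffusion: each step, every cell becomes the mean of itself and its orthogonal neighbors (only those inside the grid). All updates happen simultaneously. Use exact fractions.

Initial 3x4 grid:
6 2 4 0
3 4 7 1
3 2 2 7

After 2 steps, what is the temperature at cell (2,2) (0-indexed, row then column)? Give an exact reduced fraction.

Step 1: cell (2,2) = 9/2
Step 2: cell (2,2) = 851/240
Full grid after step 2:
  35/9 871/240 751/240 26/9
  209/60 359/100 187/50 247/80
  113/36 811/240 851/240 139/36

Answer: 851/240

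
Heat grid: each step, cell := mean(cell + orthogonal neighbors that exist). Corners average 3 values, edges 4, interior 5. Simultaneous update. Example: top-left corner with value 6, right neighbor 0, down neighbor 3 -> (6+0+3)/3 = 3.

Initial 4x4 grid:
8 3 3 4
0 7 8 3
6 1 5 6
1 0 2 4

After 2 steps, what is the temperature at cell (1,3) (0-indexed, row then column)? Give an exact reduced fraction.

Answer: 1097/240

Derivation:
Step 1: cell (1,3) = 21/4
Step 2: cell (1,3) = 1097/240
Full grid after step 2:
  85/18 1033/240 1097/240 157/36
  883/240 233/50 463/100 1097/240
  803/240 3 413/100 363/80
  16/9 593/240 243/80 15/4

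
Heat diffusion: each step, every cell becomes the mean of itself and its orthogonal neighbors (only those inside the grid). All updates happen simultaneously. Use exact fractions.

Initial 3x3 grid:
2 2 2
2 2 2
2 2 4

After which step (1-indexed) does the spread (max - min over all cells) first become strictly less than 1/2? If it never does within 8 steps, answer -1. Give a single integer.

Answer: 3

Derivation:
Step 1: max=8/3, min=2, spread=2/3
Step 2: max=23/9, min=2, spread=5/9
Step 3: max=257/108, min=2, spread=41/108
  -> spread < 1/2 first at step 3
Step 4: max=15091/6480, min=371/180, spread=347/1296
Step 5: max=884537/388800, min=3757/1800, spread=2921/15552
Step 6: max=52484539/23328000, min=457483/216000, spread=24611/186624
Step 7: max=3118082033/1399680000, min=10376741/4860000, spread=207329/2239488
Step 8: max=185991552451/83980800000, min=557201599/259200000, spread=1746635/26873856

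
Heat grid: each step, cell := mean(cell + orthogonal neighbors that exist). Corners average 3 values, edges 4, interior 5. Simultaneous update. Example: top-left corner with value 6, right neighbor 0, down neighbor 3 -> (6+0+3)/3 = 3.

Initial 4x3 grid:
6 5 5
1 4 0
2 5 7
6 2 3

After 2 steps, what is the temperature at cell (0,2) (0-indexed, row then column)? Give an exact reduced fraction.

Answer: 37/9

Derivation:
Step 1: cell (0,2) = 10/3
Step 2: cell (0,2) = 37/9
Full grid after step 2:
  49/12 23/6 37/9
  55/16 77/20 169/48
  169/48 73/20 63/16
  65/18 23/6 47/12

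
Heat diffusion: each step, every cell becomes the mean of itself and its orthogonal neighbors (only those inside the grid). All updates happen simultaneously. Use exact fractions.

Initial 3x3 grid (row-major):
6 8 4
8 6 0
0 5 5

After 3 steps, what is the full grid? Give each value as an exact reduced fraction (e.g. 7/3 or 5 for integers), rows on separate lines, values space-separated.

After step 1:
  22/3 6 4
  5 27/5 15/4
  13/3 4 10/3
After step 2:
  55/9 341/60 55/12
  331/60 483/100 989/240
  40/9 64/15 133/36
After step 3:
  779/135 19087/3600 1151/240
  4703/900 9767/2000 62023/14400
  2561/540 1939/450 8699/2160

Answer: 779/135 19087/3600 1151/240
4703/900 9767/2000 62023/14400
2561/540 1939/450 8699/2160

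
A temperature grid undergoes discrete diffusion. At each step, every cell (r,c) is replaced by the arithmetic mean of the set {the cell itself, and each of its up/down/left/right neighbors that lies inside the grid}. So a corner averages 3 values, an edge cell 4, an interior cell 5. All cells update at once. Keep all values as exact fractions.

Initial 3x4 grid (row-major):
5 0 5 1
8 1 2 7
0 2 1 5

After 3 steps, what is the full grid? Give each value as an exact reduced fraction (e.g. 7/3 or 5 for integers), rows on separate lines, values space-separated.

After step 1:
  13/3 11/4 2 13/3
  7/2 13/5 16/5 15/4
  10/3 1 5/2 13/3
After step 2:
  127/36 701/240 737/240 121/36
  413/120 261/100 281/100 937/240
  47/18 283/120 331/120 127/36
After step 3:
  7121/2160 21833/7200 21893/7200 3721/1080
  21943/7200 16969/6000 2273/750 48971/14400
  757/270 1163/450 10309/3600 7337/2160

Answer: 7121/2160 21833/7200 21893/7200 3721/1080
21943/7200 16969/6000 2273/750 48971/14400
757/270 1163/450 10309/3600 7337/2160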